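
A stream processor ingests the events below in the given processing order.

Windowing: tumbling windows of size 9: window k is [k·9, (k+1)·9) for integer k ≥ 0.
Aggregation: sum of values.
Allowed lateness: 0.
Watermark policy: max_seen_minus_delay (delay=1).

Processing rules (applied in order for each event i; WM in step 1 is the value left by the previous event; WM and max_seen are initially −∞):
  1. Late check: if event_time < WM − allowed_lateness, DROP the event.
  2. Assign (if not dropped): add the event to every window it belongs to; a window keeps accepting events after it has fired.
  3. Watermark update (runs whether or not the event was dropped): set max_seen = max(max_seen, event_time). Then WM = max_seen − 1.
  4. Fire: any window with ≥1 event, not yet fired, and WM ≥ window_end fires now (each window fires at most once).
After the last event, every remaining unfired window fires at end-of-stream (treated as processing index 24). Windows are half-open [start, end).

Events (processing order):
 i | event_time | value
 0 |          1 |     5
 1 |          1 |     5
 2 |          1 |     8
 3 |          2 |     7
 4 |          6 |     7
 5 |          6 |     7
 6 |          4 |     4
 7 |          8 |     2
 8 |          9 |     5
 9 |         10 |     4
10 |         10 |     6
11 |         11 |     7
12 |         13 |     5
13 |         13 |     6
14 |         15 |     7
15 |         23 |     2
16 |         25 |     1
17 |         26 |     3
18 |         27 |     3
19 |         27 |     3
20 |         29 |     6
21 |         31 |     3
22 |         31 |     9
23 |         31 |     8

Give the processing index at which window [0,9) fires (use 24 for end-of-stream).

9

i=0 t=1 v=5: → [0,9); WM=0
i=1 t=1 v=5: → [0,9); WM=0
i=2 t=1 v=8: → [0,9); WM=0
i=3 t=2 v=7: → [0,9); WM=1
i=4 t=6 v=7: → [0,9); WM=5
i=5 t=6 v=7: → [0,9); WM=5
i=6 t=4 v=4: DROP (t<5-0); WM=5
i=7 t=8 v=2: → [0,9); WM=7
i=8 t=9 v=5: → [9,18); WM=8
i=9 t=10 v=4: → [9,18); WM=9; [0,9) fires=41
i=10 t=10 v=6: → [9,18); WM=9
i=11 t=11 v=7: → [9,18); WM=10
i=12 t=13 v=5: → [9,18); WM=12
i=13 t=13 v=6: → [9,18); WM=12
i=14 t=15 v=7: → [9,18); WM=14
i=15 t=23 v=2: → [18,27); WM=22; [9,18) fires=40
i=16 t=25 v=1: → [18,27); WM=24
i=17 t=26 v=3: → [18,27); WM=25
i=18 t=27 v=3: → [27,36); WM=26
i=19 t=27 v=3: → [27,36); WM=26
i=20 t=29 v=6: → [27,36); WM=28; [18,27) fires=6
i=21 t=31 v=3: → [27,36); WM=30
i=22 t=31 v=9: → [27,36); WM=30
i=23 t=31 v=8: → [27,36); WM=30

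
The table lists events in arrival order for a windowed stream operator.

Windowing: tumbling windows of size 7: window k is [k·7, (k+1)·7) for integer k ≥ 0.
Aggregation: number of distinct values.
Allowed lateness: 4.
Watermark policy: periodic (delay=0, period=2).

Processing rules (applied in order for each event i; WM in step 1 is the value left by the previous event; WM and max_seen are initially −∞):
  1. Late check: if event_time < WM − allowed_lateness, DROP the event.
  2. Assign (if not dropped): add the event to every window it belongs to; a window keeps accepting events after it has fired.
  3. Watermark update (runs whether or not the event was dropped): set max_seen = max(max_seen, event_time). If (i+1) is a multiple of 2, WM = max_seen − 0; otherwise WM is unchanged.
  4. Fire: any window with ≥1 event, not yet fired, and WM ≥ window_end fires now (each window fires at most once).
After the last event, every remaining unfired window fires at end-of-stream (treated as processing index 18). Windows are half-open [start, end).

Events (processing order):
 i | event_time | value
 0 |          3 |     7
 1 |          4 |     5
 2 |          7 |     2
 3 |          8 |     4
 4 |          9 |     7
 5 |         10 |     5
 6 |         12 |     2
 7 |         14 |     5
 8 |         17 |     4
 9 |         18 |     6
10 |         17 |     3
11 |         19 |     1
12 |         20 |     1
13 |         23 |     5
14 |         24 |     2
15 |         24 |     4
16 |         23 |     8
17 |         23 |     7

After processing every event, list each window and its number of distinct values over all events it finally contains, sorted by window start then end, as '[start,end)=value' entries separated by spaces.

[0,7)=2 [7,14)=4 [14,21)=5 [21,28)=5

i=0 t=3 v=7: → [0,7); WM=−∞
i=1 t=4 v=5: → [0,7); WM=4
i=2 t=7 v=2: → [7,14); WM=4
i=3 t=8 v=4: → [7,14); WM=8; [0,7) fires=2
i=4 t=9 v=7: → [7,14); WM=8
i=5 t=10 v=5: → [7,14); WM=10
i=6 t=12 v=2: → [7,14); WM=10
i=7 t=14 v=5: → [14,21); WM=14; [7,14) fires=4
i=8 t=17 v=4: → [14,21); WM=14
i=9 t=18 v=6: → [14,21); WM=18
i=10 t=17 v=3: → [14,21); WM=18
i=11 t=19 v=1: → [14,21); WM=19
i=12 t=20 v=1: → [14,21); WM=19
i=13 t=23 v=5: → [21,28); WM=23; [14,21) fires=5
i=14 t=24 v=2: → [21,28); WM=23
i=15 t=24 v=4: → [21,28); WM=24
i=16 t=23 v=8: → [21,28); WM=24
i=17 t=23 v=7: → [21,28); WM=24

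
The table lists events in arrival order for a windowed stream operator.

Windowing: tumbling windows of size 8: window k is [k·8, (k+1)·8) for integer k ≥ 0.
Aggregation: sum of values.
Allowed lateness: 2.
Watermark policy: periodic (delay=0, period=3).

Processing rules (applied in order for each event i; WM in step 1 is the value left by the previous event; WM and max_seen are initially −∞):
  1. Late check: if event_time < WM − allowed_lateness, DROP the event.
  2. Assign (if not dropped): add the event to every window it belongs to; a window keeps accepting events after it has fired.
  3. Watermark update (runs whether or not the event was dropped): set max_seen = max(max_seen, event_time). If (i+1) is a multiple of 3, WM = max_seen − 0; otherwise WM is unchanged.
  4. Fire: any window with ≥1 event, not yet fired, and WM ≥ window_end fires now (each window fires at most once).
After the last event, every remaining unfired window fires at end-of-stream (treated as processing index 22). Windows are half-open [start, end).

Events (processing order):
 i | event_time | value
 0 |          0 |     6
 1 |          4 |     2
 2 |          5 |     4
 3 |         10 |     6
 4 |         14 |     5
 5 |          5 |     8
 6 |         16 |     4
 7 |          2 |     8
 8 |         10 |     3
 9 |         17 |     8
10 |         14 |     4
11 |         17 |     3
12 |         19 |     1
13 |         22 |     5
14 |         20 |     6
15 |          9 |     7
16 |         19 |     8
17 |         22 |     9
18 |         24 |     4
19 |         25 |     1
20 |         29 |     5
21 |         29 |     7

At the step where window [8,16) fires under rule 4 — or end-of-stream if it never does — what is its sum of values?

11

i=0 t=0 v=6: → [0,8); WM=−∞
i=1 t=4 v=2: → [0,8); WM=−∞
i=2 t=5 v=4: → [0,8); WM=5
i=3 t=10 v=6: → [8,16); WM=5
i=4 t=14 v=5: → [8,16); WM=5
i=5 t=5 v=8: → [0,8); WM=14; [0,8) fires=20
i=6 t=16 v=4: → [16,24); WM=14
i=7 t=2 v=8: DROP (t<14-2); WM=14
i=8 t=10 v=3: DROP (t<14-2); WM=16; [8,16) fires=11
i=9 t=17 v=8: → [16,24); WM=16
i=10 t=14 v=4: → [8,16); WM=16
i=11 t=17 v=3: → [16,24); WM=17
i=12 t=19 v=1: → [16,24); WM=17
i=13 t=22 v=5: → [16,24); WM=17
i=14 t=20 v=6: → [16,24); WM=22
i=15 t=9 v=7: DROP (t<22-2); WM=22
i=16 t=19 v=8: DROP (t<22-2); WM=22
i=17 t=22 v=9: → [16,24); WM=22
i=18 t=24 v=4: → [24,32); WM=22
i=19 t=25 v=1: → [24,32); WM=22
i=20 t=29 v=5: → [24,32); WM=29; [16,24) fires=36
i=21 t=29 v=7: → [24,32); WM=29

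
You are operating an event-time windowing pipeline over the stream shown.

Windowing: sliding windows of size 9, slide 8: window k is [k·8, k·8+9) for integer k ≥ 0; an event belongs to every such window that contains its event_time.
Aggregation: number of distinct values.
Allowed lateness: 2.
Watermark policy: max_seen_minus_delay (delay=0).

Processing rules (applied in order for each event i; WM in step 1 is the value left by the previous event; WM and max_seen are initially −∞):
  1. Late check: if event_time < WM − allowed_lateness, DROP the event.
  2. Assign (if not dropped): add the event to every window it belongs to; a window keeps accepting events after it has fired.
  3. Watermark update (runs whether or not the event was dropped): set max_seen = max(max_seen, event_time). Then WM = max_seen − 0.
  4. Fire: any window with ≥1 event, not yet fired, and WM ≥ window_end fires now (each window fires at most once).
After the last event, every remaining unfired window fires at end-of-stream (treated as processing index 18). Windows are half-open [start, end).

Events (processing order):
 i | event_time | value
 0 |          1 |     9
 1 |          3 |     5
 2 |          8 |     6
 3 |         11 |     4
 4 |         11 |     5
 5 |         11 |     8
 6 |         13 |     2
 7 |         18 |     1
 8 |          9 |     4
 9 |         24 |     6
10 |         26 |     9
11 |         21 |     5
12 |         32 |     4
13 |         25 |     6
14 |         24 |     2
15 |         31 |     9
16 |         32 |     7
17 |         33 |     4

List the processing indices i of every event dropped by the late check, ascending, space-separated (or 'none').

i=0 t=1 v=9: → [0,9); WM=1
i=1 t=3 v=5: → [0,9); WM=3
i=2 t=8 v=6: → [8,17),[0,9); WM=8
i=3 t=11 v=4: → [8,17); WM=11; [0,9) fires=3
i=4 t=11 v=5: → [8,17); WM=11
i=5 t=11 v=8: → [8,17); WM=11
i=6 t=13 v=2: → [8,17); WM=13
i=7 t=18 v=1: → [16,25); WM=18; [8,17) fires=5
i=8 t=9 v=4: DROP (t<18-2); WM=18
i=9 t=24 v=6: → [24,33),[16,25); WM=24
i=10 t=26 v=9: → [24,33); WM=26; [16,25) fires=2
i=11 t=21 v=5: DROP (t<26-2); WM=26
i=12 t=32 v=4: → [32,41),[24,33); WM=32
i=13 t=25 v=6: DROP (t<32-2); WM=32
i=14 t=24 v=2: DROP (t<32-2); WM=32
i=15 t=31 v=9: → [24,33); WM=32
i=16 t=32 v=7: → [32,41),[24,33); WM=32
i=17 t=33 v=4: → [32,41); WM=33; [24,33) fires=4

8 11 13 14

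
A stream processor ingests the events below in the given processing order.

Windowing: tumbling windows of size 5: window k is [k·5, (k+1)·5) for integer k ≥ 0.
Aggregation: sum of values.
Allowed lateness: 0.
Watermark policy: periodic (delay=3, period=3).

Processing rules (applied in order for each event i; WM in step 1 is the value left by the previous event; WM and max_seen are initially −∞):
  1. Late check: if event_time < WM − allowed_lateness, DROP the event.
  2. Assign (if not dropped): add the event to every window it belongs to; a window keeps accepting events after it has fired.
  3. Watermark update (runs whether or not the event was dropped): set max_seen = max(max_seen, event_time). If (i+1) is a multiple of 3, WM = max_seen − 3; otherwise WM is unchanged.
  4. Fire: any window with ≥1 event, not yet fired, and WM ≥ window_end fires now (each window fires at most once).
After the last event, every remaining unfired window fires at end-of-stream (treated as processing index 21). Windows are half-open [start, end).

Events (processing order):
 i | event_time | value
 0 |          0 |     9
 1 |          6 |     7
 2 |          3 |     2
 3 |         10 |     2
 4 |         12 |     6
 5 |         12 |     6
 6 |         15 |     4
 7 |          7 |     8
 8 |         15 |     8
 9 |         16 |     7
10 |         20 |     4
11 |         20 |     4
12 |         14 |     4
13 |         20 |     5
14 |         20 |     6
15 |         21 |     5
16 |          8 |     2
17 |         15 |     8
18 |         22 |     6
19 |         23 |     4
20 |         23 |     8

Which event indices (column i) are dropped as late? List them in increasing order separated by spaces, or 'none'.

i=0 t=0 v=9: → [0,5); WM=−∞
i=1 t=6 v=7: → [5,10); WM=−∞
i=2 t=3 v=2: → [0,5); WM=3
i=3 t=10 v=2: → [10,15); WM=3
i=4 t=12 v=6: → [10,15); WM=3
i=5 t=12 v=6: → [10,15); WM=9; [0,5) fires=11
i=6 t=15 v=4: → [15,20); WM=9
i=7 t=7 v=8: DROP (t<9-0); WM=9
i=8 t=15 v=8: → [15,20); WM=12; [5,10) fires=7
i=9 t=16 v=7: → [15,20); WM=12
i=10 t=20 v=4: → [20,25); WM=12
i=11 t=20 v=4: → [20,25); WM=17; [10,15) fires=14
i=12 t=14 v=4: DROP (t<17-0); WM=17
i=13 t=20 v=5: → [20,25); WM=17
i=14 t=20 v=6: → [20,25); WM=17
i=15 t=21 v=5: → [20,25); WM=17
i=16 t=8 v=2: DROP (t<17-0); WM=17
i=17 t=15 v=8: DROP (t<17-0); WM=18
i=18 t=22 v=6: → [20,25); WM=18
i=19 t=23 v=4: → [20,25); WM=18
i=20 t=23 v=8: → [20,25); WM=20; [15,20) fires=19

7 12 16 17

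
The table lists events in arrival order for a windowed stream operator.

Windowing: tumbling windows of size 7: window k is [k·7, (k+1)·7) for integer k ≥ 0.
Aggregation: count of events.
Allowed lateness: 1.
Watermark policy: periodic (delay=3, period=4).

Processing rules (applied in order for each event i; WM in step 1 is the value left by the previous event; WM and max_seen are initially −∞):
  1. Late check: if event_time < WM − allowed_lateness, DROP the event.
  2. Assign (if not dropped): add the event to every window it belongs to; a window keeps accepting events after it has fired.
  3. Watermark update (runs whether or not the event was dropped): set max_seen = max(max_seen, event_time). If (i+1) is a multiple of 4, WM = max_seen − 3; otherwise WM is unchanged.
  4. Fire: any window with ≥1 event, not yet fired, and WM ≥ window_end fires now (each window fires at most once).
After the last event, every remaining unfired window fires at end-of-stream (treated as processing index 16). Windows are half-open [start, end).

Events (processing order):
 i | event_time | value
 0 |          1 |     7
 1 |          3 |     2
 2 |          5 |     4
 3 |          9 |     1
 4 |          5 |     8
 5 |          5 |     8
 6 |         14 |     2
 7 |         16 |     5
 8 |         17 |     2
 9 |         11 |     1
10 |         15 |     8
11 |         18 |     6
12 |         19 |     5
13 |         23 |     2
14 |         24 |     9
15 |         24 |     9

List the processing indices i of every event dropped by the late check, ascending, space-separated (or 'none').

9

i=0 t=1 v=7: → [0,7); WM=−∞
i=1 t=3 v=2: → [0,7); WM=−∞
i=2 t=5 v=4: → [0,7); WM=−∞
i=3 t=9 v=1: → [7,14); WM=6
i=4 t=5 v=8: → [0,7); WM=6
i=5 t=5 v=8: → [0,7); WM=6
i=6 t=14 v=2: → [14,21); WM=6
i=7 t=16 v=5: → [14,21); WM=13; [0,7) fires=5
i=8 t=17 v=2: → [14,21); WM=13
i=9 t=11 v=1: DROP (t<13-1); WM=13
i=10 t=15 v=8: → [14,21); WM=13
i=11 t=18 v=6: → [14,21); WM=15; [7,14) fires=1
i=12 t=19 v=5: → [14,21); WM=15
i=13 t=23 v=2: → [21,28); WM=15
i=14 t=24 v=9: → [21,28); WM=15
i=15 t=24 v=9: → [21,28); WM=21; [14,21) fires=6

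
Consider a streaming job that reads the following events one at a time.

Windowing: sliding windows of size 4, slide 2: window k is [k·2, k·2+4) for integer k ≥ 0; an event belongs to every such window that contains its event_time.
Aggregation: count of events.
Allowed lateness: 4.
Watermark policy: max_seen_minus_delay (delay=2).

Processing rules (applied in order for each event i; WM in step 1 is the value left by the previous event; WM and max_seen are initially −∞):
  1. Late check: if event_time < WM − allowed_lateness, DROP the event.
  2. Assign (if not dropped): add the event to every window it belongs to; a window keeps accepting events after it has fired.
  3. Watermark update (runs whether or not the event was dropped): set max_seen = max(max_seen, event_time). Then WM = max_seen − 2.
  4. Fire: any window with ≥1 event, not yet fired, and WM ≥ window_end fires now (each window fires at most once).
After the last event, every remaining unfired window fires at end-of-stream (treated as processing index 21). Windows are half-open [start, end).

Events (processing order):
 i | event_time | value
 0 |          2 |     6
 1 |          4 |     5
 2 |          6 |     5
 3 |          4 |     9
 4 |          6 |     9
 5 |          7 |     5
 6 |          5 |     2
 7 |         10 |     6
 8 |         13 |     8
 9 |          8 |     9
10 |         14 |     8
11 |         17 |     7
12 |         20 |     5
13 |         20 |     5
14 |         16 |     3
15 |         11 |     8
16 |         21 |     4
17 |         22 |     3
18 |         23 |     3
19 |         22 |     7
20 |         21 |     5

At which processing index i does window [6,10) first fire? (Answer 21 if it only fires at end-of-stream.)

i=0 t=2 v=6: → [2,6),[0,4); WM=0
i=1 t=4 v=5: → [4,8),[2,6); WM=2
i=2 t=6 v=5: → [6,10),[4,8); WM=4; [0,4) fires=1
i=3 t=4 v=9: → [4,8),[2,6); WM=4
i=4 t=6 v=9: → [6,10),[4,8); WM=4
i=5 t=7 v=5: → [6,10),[4,8); WM=5
i=6 t=5 v=2: → [4,8),[2,6); WM=5
i=7 t=10 v=6: → [10,14),[8,12); WM=8; [2,6) fires=4 [4,8) fires=6
i=8 t=13 v=8: → [12,16),[10,14); WM=11; [6,10) fires=3
i=9 t=8 v=9: → [8,12),[6,10); WM=11
i=10 t=14 v=8: → [14,18),[12,16); WM=12; [8,12) fires=2
i=11 t=17 v=7: → [16,20),[14,18); WM=15; [10,14) fires=2
i=12 t=20 v=5: → [20,24),[18,22); WM=18; [12,16) fires=2 [14,18) fires=2
i=13 t=20 v=5: → [20,24),[18,22); WM=18
i=14 t=16 v=3: → [16,20),[14,18); WM=18
i=15 t=11 v=8: DROP (t<18-4); WM=18
i=16 t=21 v=4: → [20,24),[18,22); WM=19
i=17 t=22 v=3: → [22,26),[20,24); WM=20; [16,20) fires=2
i=18 t=23 v=3: → [22,26),[20,24); WM=21
i=19 t=22 v=7: → [22,26),[20,24); WM=21
i=20 t=21 v=5: → [20,24),[18,22); WM=21

8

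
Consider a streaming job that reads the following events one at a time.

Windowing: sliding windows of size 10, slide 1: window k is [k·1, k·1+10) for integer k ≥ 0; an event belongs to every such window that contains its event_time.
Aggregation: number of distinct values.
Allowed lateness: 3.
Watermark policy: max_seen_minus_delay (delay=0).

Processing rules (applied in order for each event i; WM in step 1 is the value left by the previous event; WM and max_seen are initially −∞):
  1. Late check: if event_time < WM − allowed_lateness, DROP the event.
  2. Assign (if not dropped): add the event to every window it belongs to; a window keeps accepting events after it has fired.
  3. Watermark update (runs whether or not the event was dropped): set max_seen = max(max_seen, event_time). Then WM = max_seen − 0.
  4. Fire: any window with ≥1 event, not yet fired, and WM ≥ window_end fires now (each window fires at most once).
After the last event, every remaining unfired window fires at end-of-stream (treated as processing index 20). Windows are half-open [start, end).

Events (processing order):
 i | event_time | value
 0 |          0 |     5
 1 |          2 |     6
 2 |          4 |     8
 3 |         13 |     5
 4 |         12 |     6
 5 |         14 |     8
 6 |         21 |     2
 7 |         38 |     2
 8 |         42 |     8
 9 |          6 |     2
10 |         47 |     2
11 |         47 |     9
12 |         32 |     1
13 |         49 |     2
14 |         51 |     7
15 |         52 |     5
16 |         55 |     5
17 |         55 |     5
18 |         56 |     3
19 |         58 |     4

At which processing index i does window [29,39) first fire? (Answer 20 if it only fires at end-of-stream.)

8

i=0 t=0 v=5: → [0,10); WM=0
i=1 t=2 v=6: → [2,12),[1,11),[0,10); WM=2
i=2 t=4 v=8: → [4,14),[3,13),[2,12),[1,11),[0,10); WM=4
i=3 t=13 v=5: → [13,23),[12,22),[11,21),[10,20),[9,19),[8,18),[7,17),[6,16),[5,15),[4,14); WM=13; [0,10) fires=3 [1,11) fires=2 [2,12) fires=2 [3,13) fires=1
i=4 t=12 v=6: → [12,22),[11,21),[10,20),[9,19),[8,18),[7,17),[6,16),[5,15),[4,14),[3,13); WM=13
i=5 t=14 v=8: → [14,24),[13,23),[12,22),[11,21),[10,20),[9,19),[8,18),[7,17),[6,16),[5,15); WM=14; [4,14) fires=3
i=6 t=21 v=2: → [21,31),[20,30),[19,29),[18,28),[17,27),[16,26),[15,25),[14,24),[13,23),[12,22); WM=21; [5,15) fires=3 [6,16) fires=3 [7,17) fires=3 [8,18) fires=3 [9,19) fires=3 [10,20) fires=3 [11,21) fires=3
i=7 t=38 v=2: → [38,48),[37,47),[36,46),[35,45),[34,44),[33,43),[32,42),[31,41),[30,40),[29,39); WM=38; [12,22) fires=4 [13,23) fires=3 [14,24) fires=2 [15,25) fires=1 [16,26) fires=1 [17,27) fires=1 [18,28) fires=1 [19,29) fires=1 [20,30) fires=1 [21,31) fires=1
i=8 t=42 v=8: → [42,52),[41,51),[40,50),[39,49),[38,48),[37,47),[36,46),[35,45),[34,44),[33,43); WM=42; [29,39) fires=1 [30,40) fires=1 [31,41) fires=1 [32,42) fires=1
i=9 t=6 v=2: DROP (t<42-3); WM=42
i=10 t=47 v=2: → [47,57),[46,56),[45,55),[44,54),[43,53),[42,52),[41,51),[40,50),[39,49),[38,48); WM=47; [33,43) fires=2 [34,44) fires=2 [35,45) fires=2 [36,46) fires=2 [37,47) fires=2
i=11 t=47 v=9: → [47,57),[46,56),[45,55),[44,54),[43,53),[42,52),[41,51),[40,50),[39,49),[38,48); WM=47
i=12 t=32 v=1: DROP (t<47-3); WM=47
i=13 t=49 v=2: → [49,59),[48,58),[47,57),[46,56),[45,55),[44,54),[43,53),[42,52),[41,51),[40,50); WM=49; [38,48) fires=3 [39,49) fires=3
i=14 t=51 v=7: → [51,61),[50,60),[49,59),[48,58),[47,57),[46,56),[45,55),[44,54),[43,53),[42,52); WM=51; [40,50) fires=3 [41,51) fires=3
i=15 t=52 v=5: → [52,62),[51,61),[50,60),[49,59),[48,58),[47,57),[46,56),[45,55),[44,54),[43,53); WM=52; [42,52) fires=4
i=16 t=55 v=5: → [55,65),[54,64),[53,63),[52,62),[51,61),[50,60),[49,59),[48,58),[47,57),[46,56); WM=55; [43,53) fires=4 [44,54) fires=4 [45,55) fires=4
i=17 t=55 v=5: → [55,65),[54,64),[53,63),[52,62),[51,61),[50,60),[49,59),[48,58),[47,57),[46,56); WM=55
i=18 t=56 v=3: → [56,66),[55,65),[54,64),[53,63),[52,62),[51,61),[50,60),[49,59),[48,58),[47,57); WM=56; [46,56) fires=4
i=19 t=58 v=4: → [58,68),[57,67),[56,66),[55,65),[54,64),[53,63),[52,62),[51,61),[50,60),[49,59); WM=58; [47,57) fires=5 [48,58) fires=4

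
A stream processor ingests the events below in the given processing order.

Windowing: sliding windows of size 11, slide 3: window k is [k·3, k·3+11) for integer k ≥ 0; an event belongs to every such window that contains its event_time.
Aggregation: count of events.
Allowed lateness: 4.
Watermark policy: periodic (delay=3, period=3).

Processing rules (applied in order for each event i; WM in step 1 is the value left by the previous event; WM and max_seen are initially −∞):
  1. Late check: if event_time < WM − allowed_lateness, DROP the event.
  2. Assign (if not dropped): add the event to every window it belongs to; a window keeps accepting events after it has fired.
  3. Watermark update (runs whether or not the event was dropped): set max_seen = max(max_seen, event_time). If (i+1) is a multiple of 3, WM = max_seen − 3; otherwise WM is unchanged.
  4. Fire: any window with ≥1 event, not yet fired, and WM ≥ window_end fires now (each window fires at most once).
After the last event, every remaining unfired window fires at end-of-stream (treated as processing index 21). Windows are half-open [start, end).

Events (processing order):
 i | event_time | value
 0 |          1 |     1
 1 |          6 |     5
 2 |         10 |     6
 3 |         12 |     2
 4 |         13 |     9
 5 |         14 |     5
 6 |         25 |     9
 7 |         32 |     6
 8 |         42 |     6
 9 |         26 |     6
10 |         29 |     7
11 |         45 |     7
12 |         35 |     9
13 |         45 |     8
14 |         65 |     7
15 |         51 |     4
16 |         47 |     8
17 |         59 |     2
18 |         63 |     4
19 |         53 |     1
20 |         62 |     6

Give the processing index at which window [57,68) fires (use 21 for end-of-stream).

i=0 t=1 v=1: → [0,11); WM=−∞
i=1 t=6 v=5: → [6,17),[3,14),[0,11); WM=−∞
i=2 t=10 v=6: → [9,20),[6,17),[3,14),[0,11); WM=7
i=3 t=12 v=2: → [12,23),[9,20),[6,17),[3,14); WM=7
i=4 t=13 v=9: → [12,23),[9,20),[6,17),[3,14); WM=7
i=5 t=14 v=5: → [12,23),[9,20),[6,17); WM=11; [0,11) fires=3
i=6 t=25 v=9: → [24,35),[21,32),[18,29),[15,26); WM=11
i=7 t=32 v=6: → [30,41),[27,38),[24,35); WM=11
i=8 t=42 v=6: → [42,53),[39,50),[36,47),[33,44); WM=39; [3,14) fires=4 [6,17) fires=5 [9,20) fires=4 [12,23) fires=3 [15,26) fires=1 [18,29) fires=1 [21,32) fires=1 [24,35) fires=2 [27,38) fires=1
i=9 t=26 v=6: DROP (t<39-4); WM=39
i=10 t=29 v=7: DROP (t<39-4); WM=39
i=11 t=45 v=7: → [45,56),[42,53),[39,50),[36,47); WM=42; [30,41) fires=1
i=12 t=35 v=9: DROP (t<42-4); WM=42
i=13 t=45 v=8: → [45,56),[42,53),[39,50),[36,47); WM=42
i=14 t=65 v=7: → [63,74),[60,71),[57,68); WM=62; [33,44) fires=1 [36,47) fires=3 [39,50) fires=3 [42,53) fires=3 [45,56) fires=2
i=15 t=51 v=4: DROP (t<62-4); WM=62
i=16 t=47 v=8: DROP (t<62-4); WM=62
i=17 t=59 v=2: → [57,68),[54,65),[51,62); WM=62; [51,62) fires=1
i=18 t=63 v=4: → [63,74),[60,71),[57,68),[54,65); WM=62
i=19 t=53 v=1: DROP (t<62-4); WM=62
i=20 t=62 v=6: → [60,71),[57,68),[54,65); WM=62

21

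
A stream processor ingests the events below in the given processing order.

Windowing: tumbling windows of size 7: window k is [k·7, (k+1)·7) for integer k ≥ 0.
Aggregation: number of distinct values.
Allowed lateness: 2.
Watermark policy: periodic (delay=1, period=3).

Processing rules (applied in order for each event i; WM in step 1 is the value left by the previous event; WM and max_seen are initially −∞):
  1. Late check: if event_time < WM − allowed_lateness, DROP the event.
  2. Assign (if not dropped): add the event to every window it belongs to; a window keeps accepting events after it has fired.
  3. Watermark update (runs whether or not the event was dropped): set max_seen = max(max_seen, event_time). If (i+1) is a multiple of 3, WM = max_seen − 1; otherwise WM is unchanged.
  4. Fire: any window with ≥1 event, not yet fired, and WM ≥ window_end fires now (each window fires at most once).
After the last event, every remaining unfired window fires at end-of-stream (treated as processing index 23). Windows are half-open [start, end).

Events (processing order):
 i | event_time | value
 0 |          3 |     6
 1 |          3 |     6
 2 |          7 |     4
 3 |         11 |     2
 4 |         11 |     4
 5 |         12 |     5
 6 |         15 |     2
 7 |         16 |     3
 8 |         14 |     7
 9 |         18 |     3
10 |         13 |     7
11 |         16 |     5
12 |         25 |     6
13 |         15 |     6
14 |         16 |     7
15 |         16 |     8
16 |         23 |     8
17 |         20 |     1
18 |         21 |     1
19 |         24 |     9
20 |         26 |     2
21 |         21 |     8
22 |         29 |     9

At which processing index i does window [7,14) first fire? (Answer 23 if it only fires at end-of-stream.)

8

i=0 t=3 v=6: → [0,7); WM=−∞
i=1 t=3 v=6: → [0,7); WM=−∞
i=2 t=7 v=4: → [7,14); WM=6
i=3 t=11 v=2: → [7,14); WM=6
i=4 t=11 v=4: → [7,14); WM=6
i=5 t=12 v=5: → [7,14); WM=11; [0,7) fires=1
i=6 t=15 v=2: → [14,21); WM=11
i=7 t=16 v=3: → [14,21); WM=11
i=8 t=14 v=7: → [14,21); WM=15; [7,14) fires=3
i=9 t=18 v=3: → [14,21); WM=15
i=10 t=13 v=7: → [7,14); WM=15
i=11 t=16 v=5: → [14,21); WM=17
i=12 t=25 v=6: → [21,28); WM=17
i=13 t=15 v=6: → [14,21); WM=17
i=14 t=16 v=7: → [14,21); WM=24; [14,21) fires=5
i=15 t=16 v=8: DROP (t<24-2); WM=24
i=16 t=23 v=8: → [21,28); WM=24
i=17 t=20 v=1: DROP (t<24-2); WM=24
i=18 t=21 v=1: DROP (t<24-2); WM=24
i=19 t=24 v=9: → [21,28); WM=24
i=20 t=26 v=2: → [21,28); WM=25
i=21 t=21 v=8: DROP (t<25-2); WM=25
i=22 t=29 v=9: → [28,35); WM=25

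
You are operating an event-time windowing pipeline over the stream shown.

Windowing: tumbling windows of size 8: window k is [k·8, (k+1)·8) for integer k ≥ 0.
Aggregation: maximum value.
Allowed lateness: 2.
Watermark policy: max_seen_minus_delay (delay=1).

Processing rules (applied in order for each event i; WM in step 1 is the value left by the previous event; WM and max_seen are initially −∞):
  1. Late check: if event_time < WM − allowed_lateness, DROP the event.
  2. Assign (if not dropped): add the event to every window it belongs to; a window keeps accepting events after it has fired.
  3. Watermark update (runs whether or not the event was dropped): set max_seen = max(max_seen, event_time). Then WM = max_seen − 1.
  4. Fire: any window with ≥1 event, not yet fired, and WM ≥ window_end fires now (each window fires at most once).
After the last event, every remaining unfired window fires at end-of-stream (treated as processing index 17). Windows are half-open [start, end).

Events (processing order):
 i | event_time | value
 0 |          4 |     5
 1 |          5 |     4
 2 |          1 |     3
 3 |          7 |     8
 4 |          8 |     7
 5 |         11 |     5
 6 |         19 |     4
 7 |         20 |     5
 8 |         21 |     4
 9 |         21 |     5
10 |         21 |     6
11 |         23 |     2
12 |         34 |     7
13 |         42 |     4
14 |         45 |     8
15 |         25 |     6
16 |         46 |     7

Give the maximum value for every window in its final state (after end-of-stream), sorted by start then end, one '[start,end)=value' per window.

i=0 t=4 v=5: → [0,8); WM=3
i=1 t=5 v=4: → [0,8); WM=4
i=2 t=1 v=3: DROP (t<4-2); WM=4
i=3 t=7 v=8: → [0,8); WM=6
i=4 t=8 v=7: → [8,16); WM=7
i=5 t=11 v=5: → [8,16); WM=10; [0,8) fires=8
i=6 t=19 v=4: → [16,24); WM=18; [8,16) fires=7
i=7 t=20 v=5: → [16,24); WM=19
i=8 t=21 v=4: → [16,24); WM=20
i=9 t=21 v=5: → [16,24); WM=20
i=10 t=21 v=6: → [16,24); WM=20
i=11 t=23 v=2: → [16,24); WM=22
i=12 t=34 v=7: → [32,40); WM=33; [16,24) fires=6
i=13 t=42 v=4: → [40,48); WM=41; [32,40) fires=7
i=14 t=45 v=8: → [40,48); WM=44
i=15 t=25 v=6: DROP (t<44-2); WM=44
i=16 t=46 v=7: → [40,48); WM=45

[0,8)=8 [8,16)=7 [16,24)=6 [32,40)=7 [40,48)=8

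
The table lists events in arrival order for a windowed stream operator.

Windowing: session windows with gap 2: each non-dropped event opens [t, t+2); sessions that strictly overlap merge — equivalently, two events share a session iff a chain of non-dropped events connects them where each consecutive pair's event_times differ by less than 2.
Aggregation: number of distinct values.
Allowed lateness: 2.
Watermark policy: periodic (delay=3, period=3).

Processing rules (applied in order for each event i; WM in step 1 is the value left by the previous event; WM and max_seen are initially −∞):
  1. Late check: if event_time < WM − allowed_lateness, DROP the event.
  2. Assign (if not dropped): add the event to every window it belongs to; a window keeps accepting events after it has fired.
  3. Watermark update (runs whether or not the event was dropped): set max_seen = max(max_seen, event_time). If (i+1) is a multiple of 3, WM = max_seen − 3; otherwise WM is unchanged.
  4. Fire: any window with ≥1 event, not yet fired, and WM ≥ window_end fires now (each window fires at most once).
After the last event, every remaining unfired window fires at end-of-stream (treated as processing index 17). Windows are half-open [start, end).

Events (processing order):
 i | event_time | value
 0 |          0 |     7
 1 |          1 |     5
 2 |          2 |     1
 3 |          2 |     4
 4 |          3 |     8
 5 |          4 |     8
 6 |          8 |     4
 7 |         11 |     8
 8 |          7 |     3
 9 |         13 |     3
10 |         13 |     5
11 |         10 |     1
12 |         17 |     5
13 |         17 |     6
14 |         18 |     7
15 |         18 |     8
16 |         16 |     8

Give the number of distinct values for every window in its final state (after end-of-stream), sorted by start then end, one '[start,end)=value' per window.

i=0 t=0 v=7: → [0,2); WM=−∞
i=1 t=1 v=5: → [0,3); WM=−∞
i=2 t=2 v=1: → [0,4); WM=-1
i=3 t=2 v=4: → [0,4); WM=-1
i=4 t=3 v=8: → [0,5); WM=-1
i=5 t=4 v=8: → [0,6); WM=1
i=6 t=8 v=4: → [8,10); WM=1
i=7 t=11 v=8: → [11,13); WM=1
i=8 t=7 v=3: → [7,10); WM=8
i=9 t=13 v=3: → [13,15); WM=8
i=10 t=13 v=5: → [13,15); WM=8
i=11 t=10 v=1: → [10,13); WM=10
i=12 t=17 v=5: → [17,19); WM=10
i=13 t=17 v=6: → [17,19); WM=10
i=14 t=18 v=7: → [17,20); WM=15
i=15 t=18 v=8: → [17,20); WM=15
i=16 t=16 v=8: → [16,20); WM=15

[0,6)=5 [7,10)=2 [10,13)=2 [13,15)=2 [16,20)=4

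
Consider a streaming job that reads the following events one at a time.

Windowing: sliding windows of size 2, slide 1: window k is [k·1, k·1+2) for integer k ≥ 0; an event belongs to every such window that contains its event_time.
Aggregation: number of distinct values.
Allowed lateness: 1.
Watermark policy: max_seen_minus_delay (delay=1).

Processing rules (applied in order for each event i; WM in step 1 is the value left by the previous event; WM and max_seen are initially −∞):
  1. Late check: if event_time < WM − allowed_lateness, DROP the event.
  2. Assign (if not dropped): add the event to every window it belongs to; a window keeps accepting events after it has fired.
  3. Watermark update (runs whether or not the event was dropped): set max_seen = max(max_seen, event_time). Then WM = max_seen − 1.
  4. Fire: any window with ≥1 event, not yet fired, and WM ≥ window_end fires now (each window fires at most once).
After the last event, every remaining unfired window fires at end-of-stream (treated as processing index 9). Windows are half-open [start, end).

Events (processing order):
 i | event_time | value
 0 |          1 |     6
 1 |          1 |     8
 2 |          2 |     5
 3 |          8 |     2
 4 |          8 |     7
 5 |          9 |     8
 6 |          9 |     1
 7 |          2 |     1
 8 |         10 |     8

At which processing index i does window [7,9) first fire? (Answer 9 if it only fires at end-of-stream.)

8

i=0 t=1 v=6: → [1,3),[0,2); WM=0
i=1 t=1 v=8: → [1,3),[0,2); WM=0
i=2 t=2 v=5: → [2,4),[1,3); WM=1
i=3 t=8 v=2: → [8,10),[7,9); WM=7; [0,2) fires=2 [1,3) fires=3 [2,4) fires=1
i=4 t=8 v=7: → [8,10),[7,9); WM=7
i=5 t=9 v=8: → [9,11),[8,10); WM=8
i=6 t=9 v=1: → [9,11),[8,10); WM=8
i=7 t=2 v=1: DROP (t<8-1); WM=8
i=8 t=10 v=8: → [10,12),[9,11); WM=9; [7,9) fires=2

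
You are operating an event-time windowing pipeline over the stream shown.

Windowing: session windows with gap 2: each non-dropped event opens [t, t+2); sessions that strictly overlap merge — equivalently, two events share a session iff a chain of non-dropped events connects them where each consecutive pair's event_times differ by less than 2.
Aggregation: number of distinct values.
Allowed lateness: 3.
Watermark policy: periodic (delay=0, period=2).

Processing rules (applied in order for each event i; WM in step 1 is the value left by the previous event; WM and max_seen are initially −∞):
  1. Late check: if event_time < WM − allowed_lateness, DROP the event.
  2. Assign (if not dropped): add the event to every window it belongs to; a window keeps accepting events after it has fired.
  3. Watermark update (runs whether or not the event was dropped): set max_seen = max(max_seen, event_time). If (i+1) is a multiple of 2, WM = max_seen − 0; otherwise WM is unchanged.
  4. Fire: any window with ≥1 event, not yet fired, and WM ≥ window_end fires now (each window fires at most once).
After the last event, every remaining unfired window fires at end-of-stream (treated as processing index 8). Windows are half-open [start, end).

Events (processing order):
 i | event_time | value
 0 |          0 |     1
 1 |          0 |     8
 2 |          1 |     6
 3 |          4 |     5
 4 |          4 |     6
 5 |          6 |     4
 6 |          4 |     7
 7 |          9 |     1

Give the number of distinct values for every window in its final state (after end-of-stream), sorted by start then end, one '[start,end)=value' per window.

i=0 t=0 v=1: → [0,2); WM=−∞
i=1 t=0 v=8: → [0,2); WM=0
i=2 t=1 v=6: → [0,3); WM=0
i=3 t=4 v=5: → [4,6); WM=4
i=4 t=4 v=6: → [4,6); WM=4
i=5 t=6 v=4: → [6,8); WM=6
i=6 t=4 v=7: → [4,6); WM=6
i=7 t=9 v=1: → [9,11); WM=9

[0,3)=3 [4,6)=3 [6,8)=1 [9,11)=1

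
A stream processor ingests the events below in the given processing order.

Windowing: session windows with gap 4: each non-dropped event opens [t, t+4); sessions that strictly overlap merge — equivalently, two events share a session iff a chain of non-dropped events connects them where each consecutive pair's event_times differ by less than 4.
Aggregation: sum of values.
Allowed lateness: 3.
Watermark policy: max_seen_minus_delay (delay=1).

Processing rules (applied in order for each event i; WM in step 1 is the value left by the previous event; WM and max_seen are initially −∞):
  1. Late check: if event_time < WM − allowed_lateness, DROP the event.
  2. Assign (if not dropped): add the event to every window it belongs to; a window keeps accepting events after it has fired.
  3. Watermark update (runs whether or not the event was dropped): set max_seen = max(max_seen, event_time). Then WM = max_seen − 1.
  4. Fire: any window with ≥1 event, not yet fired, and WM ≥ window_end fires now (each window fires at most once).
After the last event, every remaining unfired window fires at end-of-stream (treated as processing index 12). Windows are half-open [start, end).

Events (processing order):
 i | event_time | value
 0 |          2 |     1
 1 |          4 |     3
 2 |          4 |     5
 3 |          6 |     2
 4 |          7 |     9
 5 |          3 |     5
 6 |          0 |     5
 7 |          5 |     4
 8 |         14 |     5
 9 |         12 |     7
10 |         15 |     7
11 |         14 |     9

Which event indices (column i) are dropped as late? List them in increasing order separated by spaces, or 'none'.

i=0 t=2 v=1: → [2,6); WM=1
i=1 t=4 v=3: → [2,8); WM=3
i=2 t=4 v=5: → [2,8); WM=3
i=3 t=6 v=2: → [2,10); WM=5
i=4 t=7 v=9: → [2,11); WM=6
i=5 t=3 v=5: → [2,11); WM=6
i=6 t=0 v=5: DROP (t<6-3); WM=6
i=7 t=5 v=4: → [2,11); WM=6
i=8 t=14 v=5: → [14,18); WM=13
i=9 t=12 v=7: → [12,18); WM=13
i=10 t=15 v=7: → [12,19); WM=14
i=11 t=14 v=9: → [12,19); WM=14

6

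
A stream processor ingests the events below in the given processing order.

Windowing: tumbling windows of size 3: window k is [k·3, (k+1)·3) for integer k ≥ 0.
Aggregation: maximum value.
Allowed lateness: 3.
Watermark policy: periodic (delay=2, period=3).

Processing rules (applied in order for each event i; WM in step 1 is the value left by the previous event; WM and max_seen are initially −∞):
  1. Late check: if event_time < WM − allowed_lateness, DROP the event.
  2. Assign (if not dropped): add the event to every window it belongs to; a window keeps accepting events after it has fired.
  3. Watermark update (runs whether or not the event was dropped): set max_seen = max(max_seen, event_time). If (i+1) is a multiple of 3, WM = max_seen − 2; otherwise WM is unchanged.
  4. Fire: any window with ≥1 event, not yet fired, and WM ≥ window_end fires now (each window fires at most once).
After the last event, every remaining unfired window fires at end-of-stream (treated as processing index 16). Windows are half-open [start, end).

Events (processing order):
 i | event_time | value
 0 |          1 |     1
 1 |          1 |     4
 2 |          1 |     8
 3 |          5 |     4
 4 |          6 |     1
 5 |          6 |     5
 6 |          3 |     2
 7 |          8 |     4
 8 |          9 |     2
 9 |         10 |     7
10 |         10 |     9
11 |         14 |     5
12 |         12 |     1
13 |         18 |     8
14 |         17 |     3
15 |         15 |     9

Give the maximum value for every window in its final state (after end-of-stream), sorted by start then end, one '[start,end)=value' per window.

i=0 t=1 v=1: → [0,3); WM=−∞
i=1 t=1 v=4: → [0,3); WM=−∞
i=2 t=1 v=8: → [0,3); WM=-1
i=3 t=5 v=4: → [3,6); WM=-1
i=4 t=6 v=1: → [6,9); WM=-1
i=5 t=6 v=5: → [6,9); WM=4; [0,3) fires=8
i=6 t=3 v=2: → [3,6); WM=4
i=7 t=8 v=4: → [6,9); WM=4
i=8 t=9 v=2: → [9,12); WM=7; [3,6) fires=4
i=9 t=10 v=7: → [9,12); WM=7
i=10 t=10 v=9: → [9,12); WM=7
i=11 t=14 v=5: → [12,15); WM=12; [6,9) fires=5 [9,12) fires=9
i=12 t=12 v=1: → [12,15); WM=12
i=13 t=18 v=8: → [18,21); WM=12
i=14 t=17 v=3: → [15,18); WM=16; [12,15) fires=5
i=15 t=15 v=9: → [15,18); WM=16

[0,3)=8 [3,6)=4 [6,9)=5 [9,12)=9 [12,15)=5 [15,18)=9 [18,21)=8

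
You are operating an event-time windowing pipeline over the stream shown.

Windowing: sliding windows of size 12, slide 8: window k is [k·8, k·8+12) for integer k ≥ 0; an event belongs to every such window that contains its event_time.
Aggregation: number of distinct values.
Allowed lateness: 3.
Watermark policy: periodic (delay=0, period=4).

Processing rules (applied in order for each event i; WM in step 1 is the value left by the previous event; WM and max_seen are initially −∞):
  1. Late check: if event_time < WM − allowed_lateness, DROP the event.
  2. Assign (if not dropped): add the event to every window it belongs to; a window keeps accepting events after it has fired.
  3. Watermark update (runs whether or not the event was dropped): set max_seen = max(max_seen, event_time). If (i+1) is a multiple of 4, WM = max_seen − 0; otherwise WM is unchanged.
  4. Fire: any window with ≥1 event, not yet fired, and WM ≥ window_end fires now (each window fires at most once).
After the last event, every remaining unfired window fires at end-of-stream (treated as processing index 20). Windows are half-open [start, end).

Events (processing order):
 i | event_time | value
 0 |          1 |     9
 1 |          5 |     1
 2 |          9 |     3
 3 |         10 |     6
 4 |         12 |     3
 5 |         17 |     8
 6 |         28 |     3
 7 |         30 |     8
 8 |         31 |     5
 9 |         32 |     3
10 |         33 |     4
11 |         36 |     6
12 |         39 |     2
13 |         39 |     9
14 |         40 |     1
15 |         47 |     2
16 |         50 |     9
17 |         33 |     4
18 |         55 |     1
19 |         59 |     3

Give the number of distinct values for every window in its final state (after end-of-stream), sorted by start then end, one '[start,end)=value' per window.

i=0 t=1 v=9: → [0,12); WM=−∞
i=1 t=5 v=1: → [0,12); WM=−∞
i=2 t=9 v=3: → [8,20),[0,12); WM=−∞
i=3 t=10 v=6: → [8,20),[0,12); WM=10
i=4 t=12 v=3: → [8,20); WM=10
i=5 t=17 v=8: → [16,28),[8,20); WM=10
i=6 t=28 v=3: → [24,36); WM=10
i=7 t=30 v=8: → [24,36); WM=30; [0,12) fires=4 [8,20) fires=3 [16,28) fires=1
i=8 t=31 v=5: → [24,36); WM=30
i=9 t=32 v=3: → [32,44),[24,36); WM=30
i=10 t=33 v=4: → [32,44),[24,36); WM=30
i=11 t=36 v=6: → [32,44); WM=36; [24,36) fires=4
i=12 t=39 v=2: → [32,44); WM=36
i=13 t=39 v=9: → [32,44); WM=36
i=14 t=40 v=1: → [40,52),[32,44); WM=36
i=15 t=47 v=2: → [40,52); WM=47; [32,44) fires=6
i=16 t=50 v=9: → [48,60),[40,52); WM=47
i=17 t=33 v=4: DROP (t<47-3); WM=47
i=18 t=55 v=1: → [48,60); WM=47
i=19 t=59 v=3: → [56,68),[48,60); WM=59; [40,52) fires=3

[0,12)=4 [8,20)=3 [16,28)=1 [24,36)=4 [32,44)=6 [40,52)=3 [48,60)=3 [56,68)=1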